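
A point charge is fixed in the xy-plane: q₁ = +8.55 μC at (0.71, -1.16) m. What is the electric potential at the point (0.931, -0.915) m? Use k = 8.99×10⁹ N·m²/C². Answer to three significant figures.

2.33×10⁵ V

Electric potential is a scalar, so the contributions from each charge add algebraically: V = Σ kqᵢ/rᵢ.
Distances from the field point to each charge: r₁ = 0.330 m.
V = k[(8.55×10⁻⁶)/(0.330)] = 2.33×10⁵ V.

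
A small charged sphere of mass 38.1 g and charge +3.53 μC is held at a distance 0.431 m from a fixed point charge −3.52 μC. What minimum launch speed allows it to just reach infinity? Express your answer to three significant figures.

3.69 m/s

To just escape, total mechanical energy must reach zero at infinity: ½mv²_min + U = 0, so ½mv²_min = −U = |kQq|/r.
|U| = |kQq|/r = (8.99×10⁹ N·m²/C²)(3.52×10⁻⁶)(3.53×10⁻⁶)/(0.431) = 0.259 J.
v_min = √(2|U|/m) = √(2·0.259/0.0381) = 3.69 m/s.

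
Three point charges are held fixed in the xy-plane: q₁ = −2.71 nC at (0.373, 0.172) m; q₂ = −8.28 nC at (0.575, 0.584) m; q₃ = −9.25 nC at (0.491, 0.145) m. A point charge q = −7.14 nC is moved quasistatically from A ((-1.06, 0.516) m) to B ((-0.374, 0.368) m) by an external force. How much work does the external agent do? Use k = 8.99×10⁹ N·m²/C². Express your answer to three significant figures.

For quasistatic motion the external work equals the change in potential energy: W_ext = qΔV = q(V_B − V_A).
At A: distances to the source charges are 1.47 m, 1.64 m, 1.59 m; V_A = Σ kqᵢ/rᵢ = -114 V.
At B: distances to the source charges are 0.772 m, 0.973 m, 0.893 m; V_B = Σ kqᵢ/rᵢ = -201 V.
ΔV = V_B − V_A = -87.0 V.
W_ext = qΔV = (-7.14×10⁻⁹ C)(-87.0 V) = 6.21×10⁻⁷ J.

6.21×10⁻⁷ J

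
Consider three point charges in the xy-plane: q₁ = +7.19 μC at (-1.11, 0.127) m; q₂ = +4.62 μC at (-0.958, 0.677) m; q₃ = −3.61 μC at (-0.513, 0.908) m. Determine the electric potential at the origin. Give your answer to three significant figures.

6.21×10⁴ V

Electric potential is a scalar, so the contributions from each charge add algebraically: V = Σ kqᵢ/rᵢ.
Distances from the field point to each charge: r₁ = 1.12 m, r₂ = 1.17 m, r₃ = 1.04 m.
V = k[(7.19×10⁻⁶)/(1.12) + (4.62×10⁻⁶)/(1.17) + (-3.61×10⁻⁶)/(1.04)] = 6.21×10⁴ V.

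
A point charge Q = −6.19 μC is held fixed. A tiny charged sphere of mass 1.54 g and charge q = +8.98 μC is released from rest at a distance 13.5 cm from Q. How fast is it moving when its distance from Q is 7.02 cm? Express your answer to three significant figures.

Only the electrostatic force acts, so mechanical energy is conserved: ½mv² = U₁ − U₂ = kQq(1/r₁ − 1/r₂).
U₁ − U₂ = (8.99×10⁹ N·m²/C²)(-6.19×10⁻⁶ C)(8.98×10⁻⁶ C)(1/0.135 − 1/0.0702) = 3.42 J.
v = √(2·3.42/1.54×10⁻³) = 66.6 m/s.

66.6 m/s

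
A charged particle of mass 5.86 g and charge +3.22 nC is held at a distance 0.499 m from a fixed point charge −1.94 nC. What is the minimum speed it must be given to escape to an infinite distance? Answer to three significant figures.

6.20×10⁻³ m/s

To just escape, total mechanical energy must reach zero at infinity: ½mv²_min + U = 0, so ½mv²_min = −U = |kQq|/r.
|U| = |kQq|/r = (8.99×10⁹ N·m²/C²)(1.94×10⁻⁹)(3.22×10⁻⁹)/(0.499) = 1.13×10⁻⁷ J.
v_min = √(2|U|/m) = √(2·1.13×10⁻⁷/5.86×10⁻³) = 6.20×10⁻³ m/s.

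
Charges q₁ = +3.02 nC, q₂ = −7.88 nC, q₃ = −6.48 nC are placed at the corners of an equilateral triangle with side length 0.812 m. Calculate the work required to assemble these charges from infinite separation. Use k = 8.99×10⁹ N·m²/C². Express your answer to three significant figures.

The assembly work is the sum of pairwise potential energies, U = Σ_{i<j} kqᵢqⱼ/rᵢⱼ.
All three pair separations equal the side length, 0.812 m.
U = (-2.63×10⁻⁷) + (-2.17×10⁻⁷) + (5.65×10⁻⁷) = 8.52×10⁻⁸ J.

8.52×10⁻⁸ J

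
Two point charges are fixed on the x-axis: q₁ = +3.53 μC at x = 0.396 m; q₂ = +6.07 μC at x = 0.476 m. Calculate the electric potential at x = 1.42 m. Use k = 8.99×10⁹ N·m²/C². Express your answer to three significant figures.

Electric potential is a scalar, so the contributions from each charge add algebraically: V = Σ kqᵢ/rᵢ.
Distances from the field point to each charge: r₁ = 1.02 m, r₂ = 0.944 m.
V = k[(3.53×10⁻⁶)/(1.02) + (6.07×10⁻⁶)/(0.944)] = 8.88×10⁴ V.

8.88×10⁴ V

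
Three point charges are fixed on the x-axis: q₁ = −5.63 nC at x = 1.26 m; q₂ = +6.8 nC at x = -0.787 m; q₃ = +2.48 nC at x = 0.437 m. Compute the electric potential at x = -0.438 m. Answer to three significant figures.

The total potential is the scalar sum of each charge's contribution, V = Σ kqᵢ/rᵢ.
Distances from the field point to each charge: r₁ = 1.70 m, r₂ = 0.349 m, r₃ = 0.875 m.
V = k[(-5.63×10⁻⁹)/(1.70) + (6.80×10⁻⁹)/(0.349) + (2.48×10⁻⁹)/(0.875)] = 171 V.

171 V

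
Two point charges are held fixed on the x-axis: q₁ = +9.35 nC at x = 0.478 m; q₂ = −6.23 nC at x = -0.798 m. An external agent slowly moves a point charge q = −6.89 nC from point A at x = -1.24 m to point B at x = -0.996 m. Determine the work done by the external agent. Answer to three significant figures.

For quasistatic motion the external work equals the change in potential energy: W_ext = qΔV = q(V_B − V_A).
At A: distances to the source charges are 1.72 m, 0.442 m; V_A = Σ kqᵢ/rᵢ = -77.8 V.
At B: distances to the source charges are 1.47 m, 0.198 m; V_B = Σ kqᵢ/rᵢ = -226 V.
ΔV = V_B − V_A = -148 V.
W_ext = qΔV = (-6.89×10⁻⁹ C)(-148 V) = 1.02×10⁻⁶ J.

1.02×10⁻⁶ J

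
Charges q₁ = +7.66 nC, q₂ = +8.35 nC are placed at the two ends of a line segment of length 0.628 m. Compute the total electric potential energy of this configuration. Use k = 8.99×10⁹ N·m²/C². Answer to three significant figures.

9.16×10⁻⁷ J

The assembly work is the sum of pairwise potential energies, U = Σ_{i<j} kqᵢqⱼ/rᵢⱼ.
The separation is r = 0.628 m.
U = (9.16×10⁻⁷) = 9.16×10⁻⁷ J.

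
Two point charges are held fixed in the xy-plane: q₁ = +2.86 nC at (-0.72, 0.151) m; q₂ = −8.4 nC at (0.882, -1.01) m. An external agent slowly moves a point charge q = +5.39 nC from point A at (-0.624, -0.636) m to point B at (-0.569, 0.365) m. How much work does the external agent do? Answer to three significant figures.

For quasistatic motion the external work equals the change in potential energy: W_ext = qΔV = q(V_B − V_A).
At A: distances to the source charges are 0.793 m, 1.55 m; V_A = Σ kqᵢ/rᵢ = -16.2 V.
At B: distances to the source charges are 0.262 m, 2.00 m; V_B = Σ kqᵢ/rᵢ = 60.4 V.
ΔV = V_B − V_A = 76.6 V.
W_ext = qΔV = (5.39×10⁻⁹ C)(76.6 V) = 4.13×10⁻⁷ J.

4.13×10⁻⁷ J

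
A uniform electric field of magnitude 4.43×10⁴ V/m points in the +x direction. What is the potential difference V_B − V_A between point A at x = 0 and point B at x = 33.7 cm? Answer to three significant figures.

-1.49×10⁴ V

In a uniform field, potential decreases in the direction of E: V_B − V_A = −E·Δx.
V_B − V_A = −(4.43×10⁴ V/m)(0.337 m) = -1.49×10⁴ V.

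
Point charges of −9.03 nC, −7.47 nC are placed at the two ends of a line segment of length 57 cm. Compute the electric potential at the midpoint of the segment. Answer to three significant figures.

Electric potential is a scalar, so the contributions from each charge add algebraically: V = Σ kqᵢ/rᵢ.
Each charge is 0.285 m from the midpoint.
V = k[(-9.03×10⁻⁹)/(0.285) + (-7.47×10⁻⁹)/(0.285)] = -520 V.

-520 V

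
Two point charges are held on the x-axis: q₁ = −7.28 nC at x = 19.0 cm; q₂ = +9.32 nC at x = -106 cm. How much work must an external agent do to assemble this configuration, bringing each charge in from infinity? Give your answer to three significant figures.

-4.88×10⁻⁷ J

The assembly work is the sum of pairwise potential energies, U = Σ_{i<j} kqᵢqⱼ/rᵢⱼ.
Pair separations: r₁₂ = 1.25 m.
U = (-4.88×10⁻⁷) = -4.88×10⁻⁷ J.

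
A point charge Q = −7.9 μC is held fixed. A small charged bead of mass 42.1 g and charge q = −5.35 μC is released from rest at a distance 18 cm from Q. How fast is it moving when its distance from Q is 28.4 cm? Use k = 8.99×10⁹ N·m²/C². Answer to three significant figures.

6.06 m/s

Only the electrostatic force acts, so mechanical energy is conserved: ½mv² = U₁ − U₂ = kQq(1/r₁ − 1/r₂).
U₁ − U₂ = (8.99×10⁹ N·m²/C²)(-7.90×10⁻⁶ C)(-5.35×10⁻⁶ C)(1/0.180 − 1/0.284) = 0.773 J.
v = √(2·0.773/0.0421) = 6.06 m/s.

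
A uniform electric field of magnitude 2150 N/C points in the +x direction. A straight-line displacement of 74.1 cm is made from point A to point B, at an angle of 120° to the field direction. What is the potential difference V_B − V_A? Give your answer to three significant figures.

797 V

Only the component of displacement along E changes the potential: ΔV = −E·d·cosθ.
ΔV = −(2150 V/m)(0.741 m)cos120° = 797 V.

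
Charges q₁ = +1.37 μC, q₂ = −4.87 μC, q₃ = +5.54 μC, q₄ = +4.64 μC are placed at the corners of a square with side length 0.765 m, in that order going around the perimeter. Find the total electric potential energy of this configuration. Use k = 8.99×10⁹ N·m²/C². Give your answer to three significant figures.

The assembly work is the sum of pairwise potential energies, U = Σ_{i<j} kqᵢqⱼ/rᵢⱼ.
The four side pairs have separation 0.765 m and the two diagonal pairs 1.08 m.
Summing all 6 pair terms gives U = -0.143 J.

-0.143 J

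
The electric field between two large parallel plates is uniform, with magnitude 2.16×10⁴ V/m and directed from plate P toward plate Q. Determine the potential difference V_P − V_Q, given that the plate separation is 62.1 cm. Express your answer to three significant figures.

1.34×10⁴ V

In a uniform field, potential decreases in the direction of E: ΔV = −E·d for a displacement d parallel to E.
Going from Q to P is a displacement of 62.1 cm opposite to the field, so V_P − V_Q = +Ed = 1.34×10⁴ V.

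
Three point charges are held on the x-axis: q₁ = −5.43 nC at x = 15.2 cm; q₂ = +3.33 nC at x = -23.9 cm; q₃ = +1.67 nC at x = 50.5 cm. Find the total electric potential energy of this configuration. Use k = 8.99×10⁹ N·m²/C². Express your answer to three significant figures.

-5.79×10⁻⁷ J

The assembly work is the sum of pairwise potential energies, U = Σ_{i<j} kqᵢqⱼ/rᵢⱼ.
Pair separations: r₁₂ = 0.391 m, r₁₃ = 0.353 m, r₂₃ = 0.744 m.
U = (-4.16×10⁻⁷) + (-2.31×10⁻⁷) + (6.72×10⁻⁸) = -5.79×10⁻⁷ J.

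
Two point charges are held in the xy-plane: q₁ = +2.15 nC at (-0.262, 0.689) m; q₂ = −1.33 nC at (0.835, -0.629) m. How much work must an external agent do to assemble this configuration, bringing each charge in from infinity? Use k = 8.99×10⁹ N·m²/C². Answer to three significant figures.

The work to assemble the configuration equals its total potential energy, U = Σ kqᵢqⱼ/rᵢⱼ over all pairs.
Pair separations: r₁₂ = 1.71 m.
U = (-1.50×10⁻⁸) = -1.50×10⁻⁸ J.

-1.50×10⁻⁸ J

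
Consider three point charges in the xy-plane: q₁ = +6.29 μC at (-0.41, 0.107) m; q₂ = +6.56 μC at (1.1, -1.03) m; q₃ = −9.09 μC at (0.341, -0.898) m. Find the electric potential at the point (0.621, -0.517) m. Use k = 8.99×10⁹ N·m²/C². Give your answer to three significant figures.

Electric potential is a scalar, so the contributions from each charge add algebraically: V = Σ kqᵢ/rᵢ.
Distances from the field point to each charge: r₁ = 1.21 m, r₂ = 0.702 m, r₃ = 0.473 m.
V = k[(6.29×10⁻⁶)/(1.21) + (6.56×10⁻⁶)/(0.702) + (-9.09×10⁻⁶)/(0.473)] = -4.19×10⁴ V.

-4.19×10⁴ V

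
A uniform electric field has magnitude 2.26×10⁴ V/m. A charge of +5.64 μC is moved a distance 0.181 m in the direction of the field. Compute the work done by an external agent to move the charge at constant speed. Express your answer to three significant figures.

-0.0231 J

The potential change for a displacement 0.181 m in the direction of the field is ΔV = −Ed = -4090 V.
W_ext = qΔV = -0.0231 J.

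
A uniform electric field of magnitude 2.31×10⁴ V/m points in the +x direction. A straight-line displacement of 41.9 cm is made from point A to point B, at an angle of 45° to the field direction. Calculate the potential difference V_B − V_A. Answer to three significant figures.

-6840 V

Only the component of displacement along E changes the potential: ΔV = −E·d·cosθ.
ΔV = −(2.31×10⁴ V/m)(0.419 m)cos45° = -6840 V.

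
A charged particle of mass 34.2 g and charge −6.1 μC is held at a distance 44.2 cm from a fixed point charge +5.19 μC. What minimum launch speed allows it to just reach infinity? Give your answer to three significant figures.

6.14 m/s

To just escape, total mechanical energy must reach zero at infinity: ½mv²_min + U = 0, so ½mv²_min = −U = |kQq|/r.
|U| = |kQq|/r = (8.99×10⁹ N·m²/C²)(5.19×10⁻⁶)(6.10×10⁻⁶)/(0.442) = 0.644 J.
v_min = √(2|U|/m) = √(2·0.644/0.0342) = 6.14 m/s.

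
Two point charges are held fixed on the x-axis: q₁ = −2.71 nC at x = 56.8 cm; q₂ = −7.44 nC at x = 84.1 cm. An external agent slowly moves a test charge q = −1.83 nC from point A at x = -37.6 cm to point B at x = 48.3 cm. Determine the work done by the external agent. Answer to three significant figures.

7.19×10⁻⁷ J

For quasistatic motion the external work equals the change in potential energy: W_ext = qΔV = q(V_B − V_A).
At A: distances to the source charges are 0.944 m, 1.22 m; V_A = Σ kqᵢ/rᵢ = -80.8 V.
At B: distances to the source charges are 0.0850 m, 0.358 m; V_B = Σ kqᵢ/rᵢ = -473 V.
ΔV = V_B − V_A = -393 V.
W_ext = qΔV = (-1.83×10⁻⁹ C)(-393 V) = 7.19×10⁻⁷ J.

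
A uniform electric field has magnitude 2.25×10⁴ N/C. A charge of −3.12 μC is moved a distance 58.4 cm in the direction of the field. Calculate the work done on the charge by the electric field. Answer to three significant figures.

-0.0410 J

The potential change for a displacement 58.4 cm in the direction of the field is ΔV = −Ed = -1.31×10⁴ V.
W_field = −qΔV = -0.0410 J.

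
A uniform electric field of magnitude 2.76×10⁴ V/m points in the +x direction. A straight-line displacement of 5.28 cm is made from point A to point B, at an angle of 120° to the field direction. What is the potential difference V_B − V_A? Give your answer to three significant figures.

729 V

Only the component of displacement along E changes the potential: ΔV = −E·d·cosθ.
ΔV = −(2.76×10⁴ V/m)(0.0528 m)cos120° = 729 V.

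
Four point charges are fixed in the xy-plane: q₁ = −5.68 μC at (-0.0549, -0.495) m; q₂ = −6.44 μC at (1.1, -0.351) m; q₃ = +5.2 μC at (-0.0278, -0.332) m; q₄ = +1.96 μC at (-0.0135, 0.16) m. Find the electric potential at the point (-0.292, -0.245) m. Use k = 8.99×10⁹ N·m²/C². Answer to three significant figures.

The total potential is the scalar sum of each charge's contribution, V = Σ kqᵢ/rᵢ.
Distances from the field point to each charge: r₁ = 0.345 m, r₂ = 1.40 m, r₃ = 0.278 m, r₄ = 0.492 m.
V = k[(-5.68×10⁻⁶)/(0.345) + (-6.44×10⁻⁶)/(1.40) + (5.20×10⁻⁶)/(0.278) + (1.96×10⁻⁶)/(0.492)] = 1.42×10⁴ V.

1.42×10⁴ V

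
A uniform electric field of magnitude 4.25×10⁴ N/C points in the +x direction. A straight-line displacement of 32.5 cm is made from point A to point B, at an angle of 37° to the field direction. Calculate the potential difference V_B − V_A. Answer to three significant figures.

-1.10×10⁴ V

Only the component of displacement along E changes the potential: ΔV = −E·d·cosθ.
ΔV = −(4.25×10⁴ V/m)(0.325 m)cos37° = -1.10×10⁴ V.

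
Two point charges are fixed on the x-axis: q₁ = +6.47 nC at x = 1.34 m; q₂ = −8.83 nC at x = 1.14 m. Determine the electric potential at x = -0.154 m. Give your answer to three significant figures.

The total potential is the scalar sum of each charge's contribution, V = Σ kqᵢ/rᵢ.
Distances from the field point to each charge: r₁ = 1.49 m, r₂ = 1.29 m.
V = k[(6.47×10⁻⁹)/(1.49) + (-8.83×10⁻⁹)/(1.29)] = -22.4 V.

-22.4 V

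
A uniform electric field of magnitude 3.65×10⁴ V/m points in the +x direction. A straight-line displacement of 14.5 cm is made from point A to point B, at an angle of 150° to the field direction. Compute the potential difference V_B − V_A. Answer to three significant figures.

Only the component of displacement along E changes the potential: ΔV = −E·d·cosθ.
ΔV = −(3.65×10⁴ V/m)(0.145 m)cos150° = 4580 V.

4580 V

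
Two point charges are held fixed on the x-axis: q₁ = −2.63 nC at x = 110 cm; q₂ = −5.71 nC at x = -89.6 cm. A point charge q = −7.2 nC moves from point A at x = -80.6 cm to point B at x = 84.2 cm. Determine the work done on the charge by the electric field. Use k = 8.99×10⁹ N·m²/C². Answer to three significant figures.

The work done by the electric force is W_field = −ΔU = −q(V_B − V_A) = q(V_A − V_B).
At A: distances to the source charges are 1.91 m, 0.0900 m; V_A = Σ kqᵢ/rᵢ = -583 V.
At B: distances to the source charges are 0.258 m, 1.74 m; V_B = Σ kqᵢ/rᵢ = -121 V.
ΔV = V_B − V_A = 462 V.
W_field = −qΔV = −(-7.20×10⁻⁹ C)(462 V) = 3.32×10⁻⁶ J.

3.32×10⁻⁶ J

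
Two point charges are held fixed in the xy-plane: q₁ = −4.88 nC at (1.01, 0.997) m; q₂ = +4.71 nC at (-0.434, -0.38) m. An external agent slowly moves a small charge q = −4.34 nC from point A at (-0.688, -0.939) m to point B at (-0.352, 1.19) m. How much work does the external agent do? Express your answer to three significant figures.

2.47×10⁻⁷ J

For quasistatic motion the external work equals the change in potential energy: W_ext = qΔV = q(V_B − V_A).
At A: distances to the source charges are 2.58 m, 0.614 m; V_A = Σ kqᵢ/rᵢ = 51.9 V.
At B: distances to the source charges are 1.38 m, 1.57 m; V_B = Σ kqᵢ/rᵢ = -4.96 V.
ΔV = V_B − V_A = -56.9 V.
W_ext = qΔV = (-4.34×10⁻⁹ C)(-56.9 V) = 2.47×10⁻⁷ J.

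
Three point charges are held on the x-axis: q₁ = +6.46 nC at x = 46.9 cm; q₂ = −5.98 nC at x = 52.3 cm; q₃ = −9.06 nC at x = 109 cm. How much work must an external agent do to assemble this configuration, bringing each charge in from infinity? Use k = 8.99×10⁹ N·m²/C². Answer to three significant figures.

-6.42×10⁻⁶ J

The work to assemble the configuration equals its total potential energy, U = Σ kqᵢqⱼ/rᵢⱼ over all pairs.
Pair separations: r₁₂ = 0.0540 m, r₁₃ = 0.621 m, r₂₃ = 0.567 m.
U = (-6.43×10⁻⁶) + (-8.47×10⁻⁷) + (8.59×10⁻⁷) = -6.42×10⁻⁶ J.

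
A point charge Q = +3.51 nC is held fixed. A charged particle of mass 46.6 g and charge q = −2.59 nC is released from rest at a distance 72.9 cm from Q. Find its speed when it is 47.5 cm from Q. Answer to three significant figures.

1.60×10⁻³ m/s

Only the electrostatic force acts, so mechanical energy is conserved: ½mv² = U₁ − U₂ = kQq(1/r₁ − 1/r₂).
U₁ − U₂ = (8.99×10⁹ N·m²/C²)(3.51×10⁻⁹ C)(-2.59×10⁻⁹ C)(1/0.729 − 1/0.475) = 5.99×10⁻⁸ J.
v = √(2·5.99×10⁻⁸/0.0466) = 1.60×10⁻³ m/s.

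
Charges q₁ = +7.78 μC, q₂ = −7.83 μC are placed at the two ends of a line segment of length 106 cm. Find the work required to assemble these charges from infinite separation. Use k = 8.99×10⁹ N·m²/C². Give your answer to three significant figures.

-0.517 J

The work to assemble the configuration equals its total potential energy, U = Σ kqᵢqⱼ/rᵢⱼ over all pairs.
The separation is r = 1.06 m.
U = (-0.517) = -0.517 J.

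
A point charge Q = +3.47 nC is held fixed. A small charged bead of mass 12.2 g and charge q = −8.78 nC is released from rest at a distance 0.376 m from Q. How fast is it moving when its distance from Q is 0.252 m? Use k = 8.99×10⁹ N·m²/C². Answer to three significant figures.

7.67×10⁻³ m/s

Only the electrostatic force acts, so mechanical energy is conserved: ½mv² = U₁ − U₂ = kQq(1/r₁ − 1/r₂).
U₁ − U₂ = (8.99×10⁹ N·m²/C²)(3.47×10⁻⁹ C)(-8.78×10⁻⁹ C)(1/0.376 − 1/0.252) = 3.58×10⁻⁷ J.
v = √(2·3.58×10⁻⁷/0.0122) = 7.67×10⁻³ m/s.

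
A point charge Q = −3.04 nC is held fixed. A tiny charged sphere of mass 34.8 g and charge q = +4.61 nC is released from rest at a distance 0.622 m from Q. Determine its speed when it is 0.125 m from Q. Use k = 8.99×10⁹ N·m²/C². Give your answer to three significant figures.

Only the electrostatic force acts, so mechanical energy is conserved: ½mv² = U₁ − U₂ = kQq(1/r₁ − 1/r₂).
U₁ − U₂ = (8.99×10⁹ N·m²/C²)(-3.04×10⁻⁹ C)(4.61×10⁻⁹ C)(1/0.622 − 1/0.125) = 8.05×10⁻⁷ J.
v = √(2·8.05×10⁻⁷/0.0348) = 6.80×10⁻³ m/s.

6.80×10⁻³ m/s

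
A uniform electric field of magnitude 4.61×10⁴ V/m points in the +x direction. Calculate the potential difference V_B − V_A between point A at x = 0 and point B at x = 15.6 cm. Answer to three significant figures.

-7190 V

In a uniform field, potential decreases in the direction of E: V_B − V_A = −E·Δx.
V_B − V_A = −(4.61×10⁴ V/m)(0.156 m) = -7190 V.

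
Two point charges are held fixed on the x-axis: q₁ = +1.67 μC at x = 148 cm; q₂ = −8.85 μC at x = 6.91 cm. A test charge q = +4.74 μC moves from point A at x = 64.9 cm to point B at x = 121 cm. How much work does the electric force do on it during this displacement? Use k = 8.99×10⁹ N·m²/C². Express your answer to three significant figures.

The work done by the electric force is W_field = −ΔU = −q(V_B − V_A) = q(V_A − V_B).
At A: distances to the source charges are 0.831 m, 0.580 m; V_A = Σ kqᵢ/rᵢ = -1.19×10⁵ V.
At B: distances to the source charges are 0.270 m, 1.14 m; V_B = Σ kqᵢ/rᵢ = -1.41×10⁴ V.
ΔV = V_B − V_A = 1.05×10⁵ V.
W_field = −qΔV = −(4.74×10⁻⁶ C)(1.05×10⁵ V) = -0.498 J.

-0.498 J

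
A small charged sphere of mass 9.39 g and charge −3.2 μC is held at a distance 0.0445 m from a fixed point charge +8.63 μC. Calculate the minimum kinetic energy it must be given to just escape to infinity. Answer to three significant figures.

5.58 J

To just escape, total mechanical energy must reach zero at infinity: ½mv²_min + U = 0, so ½mv²_min = −U = |kQq|/r.
|U| = |kQq|/r = (8.99×10⁹ N·m²/C²)(8.63×10⁻⁶)(3.20×10⁻⁶)/(0.0445) = 5.58 J.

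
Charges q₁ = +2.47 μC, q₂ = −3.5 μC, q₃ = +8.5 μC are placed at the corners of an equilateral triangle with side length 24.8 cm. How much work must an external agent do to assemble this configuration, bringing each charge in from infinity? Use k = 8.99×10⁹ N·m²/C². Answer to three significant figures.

-0.631 J

The work to assemble the configuration equals its total potential energy, U = Σ kqᵢqⱼ/rᵢⱼ over all pairs.
All three pair separations equal the side length, 0.248 m.
U = (-0.313) + (0.761) + (-1.08) = -0.631 J.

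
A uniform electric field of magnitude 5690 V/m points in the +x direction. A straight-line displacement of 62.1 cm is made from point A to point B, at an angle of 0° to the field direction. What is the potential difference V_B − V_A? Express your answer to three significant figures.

-3530 V

Only the component of displacement along E changes the potential: ΔV = −E·d·cosθ.
ΔV = −(5690 V/m)(0.621 m)cos0° = -3530 V.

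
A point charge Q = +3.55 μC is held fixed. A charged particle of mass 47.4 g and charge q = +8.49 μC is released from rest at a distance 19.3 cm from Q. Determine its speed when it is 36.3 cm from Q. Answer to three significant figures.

5.27 m/s

Only the electrostatic force acts, so mechanical energy is conserved: ½mv² = U₁ − U₂ = kQq(1/r₁ − 1/r₂).
U₁ − U₂ = (8.99×10⁹ N·m²/C²)(3.55×10⁻⁶ C)(8.49×10⁻⁶ C)(1/0.193 − 1/0.363) = 0.657 J.
v = √(2·0.657/0.0474) = 5.27 m/s.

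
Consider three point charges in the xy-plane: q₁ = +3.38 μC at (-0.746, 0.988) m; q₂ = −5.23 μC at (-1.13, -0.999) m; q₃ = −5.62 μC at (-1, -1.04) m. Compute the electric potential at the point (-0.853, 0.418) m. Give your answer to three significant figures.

Electric potential is a scalar, so the contributions from each charge add algebraically: V = Σ kqᵢ/rᵢ.
Distances from the field point to each charge: r₁ = 0.580 m, r₂ = 1.44 m, r₃ = 1.47 m.
V = k[(3.38×10⁻⁶)/(0.580) + (-5.23×10⁻⁶)/(1.44) + (-5.62×10⁻⁶)/(1.47)] = -1.46×10⁴ V.

-1.46×10⁴ V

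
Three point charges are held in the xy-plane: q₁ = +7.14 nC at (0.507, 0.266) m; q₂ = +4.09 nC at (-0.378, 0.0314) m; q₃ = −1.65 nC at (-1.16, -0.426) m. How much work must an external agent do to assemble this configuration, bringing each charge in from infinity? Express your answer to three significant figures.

The assembly work is the sum of pairwise potential energies, U = Σ_{i<j} kqᵢqⱼ/rᵢⱼ.
Pair separations: r₁₂ = 0.916 m, r₁₃ = 1.80 m, r₂₃ = 0.906 m.
U = (2.87×10⁻⁷) + (-5.87×10⁻⁸) + (-6.70×10⁻⁸) = 1.61×10⁻⁷ J.

1.61×10⁻⁷ J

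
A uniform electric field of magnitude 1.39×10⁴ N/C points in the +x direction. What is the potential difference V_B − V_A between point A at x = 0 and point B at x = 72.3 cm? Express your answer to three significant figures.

-1.00×10⁴ V

In a uniform field, potential decreases in the direction of E: V_B − V_A = −E·Δx.
V_B − V_A = −(1.39×10⁴ V/m)(0.723 m) = -1.00×10⁴ V.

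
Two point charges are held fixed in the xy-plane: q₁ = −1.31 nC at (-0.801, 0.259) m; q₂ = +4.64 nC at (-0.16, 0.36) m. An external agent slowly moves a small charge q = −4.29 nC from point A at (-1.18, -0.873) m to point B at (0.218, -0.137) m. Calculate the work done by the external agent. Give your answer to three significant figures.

For quasistatic motion the external work equals the change in potential energy: W_ext = qΔV = q(V_B − V_A).
At A: distances to the source charges are 1.19 m, 1.60 m; V_A = Σ kqᵢ/rᵢ = 16.2 V.
At B: distances to the source charges are 1.09 m, 0.624 m; V_B = Σ kqᵢ/rᵢ = 56.0 V.
ΔV = V_B − V_A = 39.8 V.
W_ext = qΔV = (-4.29×10⁻⁹ C)(39.8 V) = -1.71×10⁻⁷ J.

-1.71×10⁻⁷ J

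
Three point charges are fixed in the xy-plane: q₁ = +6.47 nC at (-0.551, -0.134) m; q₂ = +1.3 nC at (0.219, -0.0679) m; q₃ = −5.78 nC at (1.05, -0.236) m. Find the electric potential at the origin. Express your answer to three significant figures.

105 V

Electric potential is a scalar, so the contributions from each charge add algebraically: V = Σ kqᵢ/rᵢ.
Distances from the field point to each charge: r₁ = 0.567 m, r₂ = 0.229 m, r₃ = 1.08 m.
V = k[(6.47×10⁻⁹)/(0.567) + (1.30×10⁻⁹)/(0.229) + (-5.78×10⁻⁹)/(1.08)] = 105 V.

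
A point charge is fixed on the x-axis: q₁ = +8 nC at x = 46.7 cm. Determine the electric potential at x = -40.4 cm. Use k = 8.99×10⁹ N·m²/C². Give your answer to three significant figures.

82.6 V

The total potential is the scalar sum of each charge's contribution, V = Σ kqᵢ/rᵢ.
V = k[(8.00×10⁻⁹)/(0.871)] = 82.6 V.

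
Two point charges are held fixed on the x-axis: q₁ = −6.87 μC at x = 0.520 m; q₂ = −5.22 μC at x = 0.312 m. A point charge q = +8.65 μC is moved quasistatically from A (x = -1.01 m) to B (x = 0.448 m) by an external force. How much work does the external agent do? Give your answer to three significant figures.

-9.75 J

For quasistatic motion the external work equals the change in potential energy: W_ext = qΔV = q(V_B − V_A).
At A: distances to the source charges are 1.53 m, 1.32 m; V_A = Σ kqᵢ/rᵢ = -7.59×10⁴ V.
At B: distances to the source charges are 0.0720 m, 0.136 m; V_B = Σ kqᵢ/rᵢ = -1.20×10⁶ V.
ΔV = V_B − V_A = -1.13×10⁶ V.
W_ext = qΔV = (8.65×10⁻⁶ C)(-1.13×10⁶ V) = -9.75 J.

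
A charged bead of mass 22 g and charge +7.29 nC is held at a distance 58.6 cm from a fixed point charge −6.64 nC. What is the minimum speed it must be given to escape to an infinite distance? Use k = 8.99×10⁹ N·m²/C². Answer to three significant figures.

To just escape, total mechanical energy must reach zero at infinity: ½mv²_min + U = 0, so ½mv²_min = −U = |kQq|/r.
|U| = |kQq|/r = (8.99×10⁹ N·m²/C²)(6.64×10⁻⁹)(7.29×10⁻⁹)/(0.586) = 7.43×10⁻⁷ J.
v_min = √(2|U|/m) = √(2·7.43×10⁻⁷/0.0220) = 8.22×10⁻³ m/s.

8.22×10⁻³ m/s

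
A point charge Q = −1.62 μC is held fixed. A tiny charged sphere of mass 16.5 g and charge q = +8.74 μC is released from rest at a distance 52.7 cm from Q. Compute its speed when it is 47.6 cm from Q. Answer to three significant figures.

Only the electrostatic force acts, so mechanical energy is conserved: ½mv² = U₁ − U₂ = kQq(1/r₁ − 1/r₂).
U₁ − U₂ = (8.99×10⁹ N·m²/C²)(-1.62×10⁻⁶ C)(8.74×10⁻⁶ C)(1/0.527 − 1/0.476) = 0.0259 J.
v = √(2·0.0259/0.0165) = 1.77 m/s.

1.77 m/s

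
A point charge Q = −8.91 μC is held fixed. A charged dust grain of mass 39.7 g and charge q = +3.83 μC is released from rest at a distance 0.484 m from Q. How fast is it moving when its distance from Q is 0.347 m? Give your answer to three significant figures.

Only the electrostatic force acts, so mechanical energy is conserved: ½mv² = U₁ − U₂ = kQq(1/r₁ − 1/r₂).
U₁ − U₂ = (8.99×10⁹ N·m²/C²)(-8.91×10⁻⁶ C)(3.83×10⁻⁶ C)(1/0.484 − 1/0.347) = 0.250 J.
v = √(2·0.250/0.0397) = 3.55 m/s.

3.55 m/s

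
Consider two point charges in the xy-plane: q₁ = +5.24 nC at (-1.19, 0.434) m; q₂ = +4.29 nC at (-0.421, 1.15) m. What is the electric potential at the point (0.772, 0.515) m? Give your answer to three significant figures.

Electric potential is a scalar, so the contributions from each charge add algebraically: V = Σ kqᵢ/rᵢ.
Distances from the field point to each charge: r₁ = 1.96 m, r₂ = 1.35 m.
V = k[(5.24×10⁻⁹)/(1.96) + (4.29×10⁻⁹)/(1.35)] = 52.5 V.

52.5 V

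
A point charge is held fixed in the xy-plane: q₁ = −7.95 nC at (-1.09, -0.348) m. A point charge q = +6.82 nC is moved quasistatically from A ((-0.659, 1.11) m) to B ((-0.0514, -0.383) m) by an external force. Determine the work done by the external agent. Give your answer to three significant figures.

-1.48×10⁻⁷ J

For quasistatic motion the external work equals the change in potential energy: W_ext = qΔV = q(V_B − V_A).
At A: distance to the source charge is 1.52 m; V_A = kq₁/r = -47.0 V.
At B: distance to the source charge is 1.04 m; V_B = kq₁/r = -68.8 V.
ΔV = V_B − V_A = -21.8 V.
W_ext = qΔV = (6.82×10⁻⁹ C)(-21.8 V) = -1.48×10⁻⁷ J.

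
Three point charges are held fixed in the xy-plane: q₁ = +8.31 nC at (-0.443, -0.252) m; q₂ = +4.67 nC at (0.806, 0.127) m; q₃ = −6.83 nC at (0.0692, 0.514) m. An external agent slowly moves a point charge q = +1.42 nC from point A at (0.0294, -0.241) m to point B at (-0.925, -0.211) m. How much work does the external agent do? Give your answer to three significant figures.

3.69×10⁻⁹ J

For quasistatic motion the external work equals the change in potential energy: W_ext = qΔV = q(V_B − V_A).
At A: distances to the source charges are 0.473 m, 0.859 m, 0.756 m; V_A = Σ kqᵢ/rᵢ = 126 V.
At B: distances to the source charges are 0.484 m, 1.76 m, 1.23 m; V_B = Σ kqᵢ/rᵢ = 128 V.
ΔV = V_B − V_A = 2.60 V.
W_ext = qΔV = (1.42×10⁻⁹ C)(2.60 V) = 3.69×10⁻⁹ J.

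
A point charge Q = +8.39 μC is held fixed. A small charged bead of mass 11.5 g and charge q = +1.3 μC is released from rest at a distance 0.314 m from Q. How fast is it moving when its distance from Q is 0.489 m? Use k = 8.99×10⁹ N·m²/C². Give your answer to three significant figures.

Only the electrostatic force acts, so mechanical energy is conserved: ½mv² = U₁ − U₂ = kQq(1/r₁ − 1/r₂).
U₁ − U₂ = (8.99×10⁹ N·m²/C²)(8.39×10⁻⁶ C)(1.30×10⁻⁶ C)(1/0.314 − 1/0.489) = 0.112 J.
v = √(2·0.112/0.0115) = 4.41 m/s.

4.41 m/s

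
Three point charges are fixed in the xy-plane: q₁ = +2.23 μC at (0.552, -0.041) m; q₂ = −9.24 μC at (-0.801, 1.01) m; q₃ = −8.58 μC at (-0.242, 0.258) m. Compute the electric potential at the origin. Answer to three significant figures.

-2.46×10⁵ V

Electric potential is a scalar, so the contributions from each charge add algebraically: V = Σ kqᵢ/rᵢ.
Distances from the field point to each charge: r₁ = 0.554 m, r₂ = 1.29 m, r₃ = 0.354 m.
V = k[(2.23×10⁻⁶)/(0.554) + (-9.24×10⁻⁶)/(1.29) + (-8.58×10⁻⁶)/(0.354)] = -2.46×10⁵ V.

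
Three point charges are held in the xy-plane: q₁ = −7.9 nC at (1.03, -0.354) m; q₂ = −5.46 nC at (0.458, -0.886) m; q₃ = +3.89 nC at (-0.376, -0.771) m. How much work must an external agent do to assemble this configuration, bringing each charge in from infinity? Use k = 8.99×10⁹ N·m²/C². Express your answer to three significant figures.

The assembly work is the sum of pairwise potential energies, U = Σ_{i<j} kqᵢqⱼ/rᵢⱼ.
Pair separations: r₁₂ = 0.781 m, r₁₃ = 1.47 m, r₂₃ = 0.842 m.
U = (4.96×10⁻⁷) + (-1.88×10⁻⁷) + (-2.27×10⁻⁷) = 8.12×10⁻⁸ J.

8.12×10⁻⁸ J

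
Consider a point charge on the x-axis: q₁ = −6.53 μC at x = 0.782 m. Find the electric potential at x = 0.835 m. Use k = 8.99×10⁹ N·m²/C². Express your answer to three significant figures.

-1.11×10⁶ V

The total potential is the scalar sum of each charge's contribution, V = Σ kqᵢ/rᵢ.
V = k[(-6.53×10⁻⁶)/(0.0530)] = -1.11×10⁶ V.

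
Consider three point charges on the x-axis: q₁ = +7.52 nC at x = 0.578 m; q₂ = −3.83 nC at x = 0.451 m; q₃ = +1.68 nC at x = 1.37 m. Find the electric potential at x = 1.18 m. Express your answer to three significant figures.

The total potential is the scalar sum of each charge's contribution, V = Σ kqᵢ/rᵢ.
Distances from the field point to each charge: r₁ = 0.602 m, r₂ = 0.729 m, r₃ = 0.190 m.
V = k[(7.52×10⁻⁹)/(0.602) + (-3.83×10⁻⁹)/(0.729) + (1.68×10⁻⁹)/(0.190)] = 145 V.

145 V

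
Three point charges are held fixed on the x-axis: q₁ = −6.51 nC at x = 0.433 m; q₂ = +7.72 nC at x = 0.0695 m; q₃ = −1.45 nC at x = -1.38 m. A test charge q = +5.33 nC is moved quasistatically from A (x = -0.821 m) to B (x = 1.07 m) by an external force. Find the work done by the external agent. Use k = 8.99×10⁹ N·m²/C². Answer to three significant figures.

For quasistatic motion the external work equals the change in potential energy: W_ext = qΔV = q(V_B − V_A).
At A: distances to the source charges are 1.25 m, 0.890 m, 0.559 m; V_A = Σ kqᵢ/rᵢ = 7.95 V.
At B: distances to the source charges are 0.637 m, 1.00 m, 2.45 m; V_B = Σ kqᵢ/rᵢ = -27.8 V.
ΔV = V_B − V_A = -35.8 V.
W_ext = qΔV = (5.33×10⁻⁹ C)(-35.8 V) = -1.91×10⁻⁷ J.

-1.91×10⁻⁷ J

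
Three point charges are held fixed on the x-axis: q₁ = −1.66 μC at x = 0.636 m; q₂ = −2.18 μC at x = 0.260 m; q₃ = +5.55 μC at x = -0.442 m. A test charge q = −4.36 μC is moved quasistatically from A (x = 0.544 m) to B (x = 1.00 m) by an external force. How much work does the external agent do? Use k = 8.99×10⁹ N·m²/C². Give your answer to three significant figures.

For quasistatic motion the external work equals the change in potential energy: W_ext = qΔV = q(V_B − V_A).
At A: distances to the source charges are 0.0920 m, 0.284 m, 0.986 m; V_A = Σ kqᵢ/rᵢ = -1.81×10⁵ V.
At B: distances to the source charges are 0.364 m, 0.740 m, 1.44 m; V_B = Σ kqᵢ/rᵢ = -3.29×10⁴ V.
ΔV = V_B − V_A = 1.48×10⁵ V.
W_ext = qΔV = (-4.36×10⁻⁶ C)(1.48×10⁵ V) = -0.644 J.

-0.644 J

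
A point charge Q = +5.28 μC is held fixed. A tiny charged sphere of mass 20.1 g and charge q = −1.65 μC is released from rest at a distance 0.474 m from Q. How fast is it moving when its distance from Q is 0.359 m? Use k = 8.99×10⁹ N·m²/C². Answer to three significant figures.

2.29 m/s

Only the electrostatic force acts, so mechanical energy is conserved: ½mv² = U₁ − U₂ = kQq(1/r₁ − 1/r₂).
U₁ − U₂ = (8.99×10⁹ N·m²/C²)(5.28×10⁻⁶ C)(-1.65×10⁻⁶ C)(1/0.474 − 1/0.359) = 0.0529 J.
v = √(2·0.0529/0.0201) = 2.29 m/s.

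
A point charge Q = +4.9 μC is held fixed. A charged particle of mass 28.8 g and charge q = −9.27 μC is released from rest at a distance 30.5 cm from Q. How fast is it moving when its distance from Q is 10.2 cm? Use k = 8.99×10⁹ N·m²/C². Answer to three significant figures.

13.6 m/s

Only the electrostatic force acts, so mechanical energy is conserved: ½mv² = U₁ − U₂ = kQq(1/r₁ − 1/r₂).
U₁ − U₂ = (8.99×10⁹ N·m²/C²)(4.90×10⁻⁶ C)(-9.27×10⁻⁶ C)(1/0.305 − 1/0.102) = 2.66 J.
v = √(2·2.66/0.0288) = 13.6 m/s.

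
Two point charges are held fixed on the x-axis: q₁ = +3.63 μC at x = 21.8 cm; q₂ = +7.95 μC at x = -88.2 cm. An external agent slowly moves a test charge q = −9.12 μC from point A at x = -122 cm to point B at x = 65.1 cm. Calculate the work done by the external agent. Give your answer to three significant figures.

1.02 J

For quasistatic motion the external work equals the change in potential energy: W_ext = qΔV = q(V_B − V_A).
At A: distances to the source charges are 1.44 m, 0.338 m; V_A = Σ kqᵢ/rᵢ = 2.34×10⁵ V.
At B: distances to the source charges are 0.433 m, 1.53 m; V_B = Σ kqᵢ/rᵢ = 1.22×10⁵ V.
ΔV = V_B − V_A = -1.12×10⁵ V.
W_ext = qΔV = (-9.12×10⁻⁶ C)(-1.12×10⁵ V) = 1.02 J.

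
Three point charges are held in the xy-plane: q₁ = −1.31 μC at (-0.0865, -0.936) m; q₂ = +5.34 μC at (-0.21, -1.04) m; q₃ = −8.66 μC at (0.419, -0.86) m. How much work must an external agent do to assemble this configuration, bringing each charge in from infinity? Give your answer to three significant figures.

-0.825 J

The work to assemble the configuration equals its total potential energy, U = Σ kqᵢqⱼ/rᵢⱼ over all pairs.
Pair separations: r₁₂ = 0.161 m, r₁₃ = 0.511 m, r₂₃ = 0.654 m.
U = (-0.390) + (0.200) + (-0.635) = -0.825 J.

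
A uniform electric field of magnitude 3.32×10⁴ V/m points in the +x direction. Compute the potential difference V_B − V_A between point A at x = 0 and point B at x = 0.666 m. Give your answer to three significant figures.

-2.21×10⁴ V

In a uniform field, potential decreases in the direction of E: V_B − V_A = −E·Δx.
V_B − V_A = −(3.32×10⁴ V/m)(0.666 m) = -2.21×10⁴ V.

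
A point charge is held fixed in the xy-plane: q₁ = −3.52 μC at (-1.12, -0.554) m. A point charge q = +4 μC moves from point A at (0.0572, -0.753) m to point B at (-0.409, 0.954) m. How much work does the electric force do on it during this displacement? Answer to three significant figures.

-0.0301 J

The work done by the electric force is W_field = −ΔU = −q(V_B − V_A) = q(V_A − V_B).
At A: distance to the source charge is 1.19 m; V_A = kq₁/r = -2.65×10⁴ V.
At B: distance to the source charge is 1.67 m; V_B = kq₁/r = -1.90×10⁴ V.
ΔV = V_B − V_A = 7520 V.
W_field = −qΔV = −(4.00×10⁻⁶ C)(7520 V) = -0.0301 J.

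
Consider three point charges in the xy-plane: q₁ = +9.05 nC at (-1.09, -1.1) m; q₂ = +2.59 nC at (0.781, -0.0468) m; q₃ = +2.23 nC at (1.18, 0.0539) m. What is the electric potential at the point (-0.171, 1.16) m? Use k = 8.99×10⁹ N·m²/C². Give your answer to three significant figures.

The total potential is the scalar sum of each charge's contribution, V = Σ kqᵢ/rᵢ.
Distances from the field point to each charge: r₁ = 2.44 m, r₂ = 1.54 m, r₃ = 1.75 m.
V = k[(9.05×10⁻⁹)/(2.44) + (2.59×10⁻⁹)/(1.54) + (2.23×10⁻⁹)/(1.75)] = 60.0 V.

60.0 V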